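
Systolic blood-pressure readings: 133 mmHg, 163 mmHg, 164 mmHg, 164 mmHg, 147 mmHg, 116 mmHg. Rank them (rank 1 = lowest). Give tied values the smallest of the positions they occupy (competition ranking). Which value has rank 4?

163

Sorted (ascending): 116, 133, 147, 163, 164, 164
The 2 values of 164 occupy positions 5–6 → each gets rank 5.
Rank 4 → value 163.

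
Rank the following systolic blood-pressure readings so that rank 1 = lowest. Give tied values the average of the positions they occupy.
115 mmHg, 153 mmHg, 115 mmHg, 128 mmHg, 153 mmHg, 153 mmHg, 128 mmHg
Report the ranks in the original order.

Sorted (ascending): 115, 115, 128, 128, 153, 153, 153
The 2 values of 115 occupy positions 1–2 → average rank (1+2)/2 = 1.5.
The 2 values of 128 occupy positions 3–4 → average rank (3+4)/2 = 3.5.
The 3 values of 153 occupy positions 5–7 → average rank 6.

1.5, 6, 1.5, 3.5, 6, 6, 3.5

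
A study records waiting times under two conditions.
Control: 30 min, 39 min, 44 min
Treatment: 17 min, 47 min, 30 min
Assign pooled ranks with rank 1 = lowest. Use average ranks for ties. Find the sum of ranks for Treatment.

9.5

Sorted (ascending): 17, 30, 30, 39, 44, 47
The 2 values of 30 occupy positions 2–3 → average rank (2+3)/2 = 2.5.
Treatment values → pooled ranks: 17→1, 47→6, 30→2.5
Rank sum = 1 + 6 + 2.5 = 9.5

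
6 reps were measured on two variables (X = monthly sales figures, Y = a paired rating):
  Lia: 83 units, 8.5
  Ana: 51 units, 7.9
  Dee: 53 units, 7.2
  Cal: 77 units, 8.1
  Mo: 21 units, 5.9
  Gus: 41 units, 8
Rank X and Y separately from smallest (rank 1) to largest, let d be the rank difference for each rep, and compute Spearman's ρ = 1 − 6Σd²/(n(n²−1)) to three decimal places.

Ranks of variable 1: 6, 3, 4, 5, 1, 2
Ranks of variable 2: 6, 3, 2, 5, 1, 4
d = r₁ − r₂: 0, 0, 2, 0, 0, -2
d²: 0, 0, 4, 0, 0, 4; Σd² = 8
ρ = 1 − 6·8/(6·35) = 1 − 48/210 = 0.771

0.771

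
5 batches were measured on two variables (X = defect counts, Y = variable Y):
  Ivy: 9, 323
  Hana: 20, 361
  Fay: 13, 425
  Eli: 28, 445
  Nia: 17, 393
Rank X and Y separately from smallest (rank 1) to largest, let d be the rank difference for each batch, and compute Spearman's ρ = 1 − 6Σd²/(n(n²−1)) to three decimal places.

Ranks of variable 1: 1, 4, 2, 5, 3
Ranks of variable 2: 1, 2, 4, 5, 3
d = r₁ − r₂: 0, 2, -2, 0, 0
d²: 0, 4, 4, 0, 0; Σd² = 8
ρ = 1 − 6·8/(5·24) = 1 − 48/120 = 0.600

0.600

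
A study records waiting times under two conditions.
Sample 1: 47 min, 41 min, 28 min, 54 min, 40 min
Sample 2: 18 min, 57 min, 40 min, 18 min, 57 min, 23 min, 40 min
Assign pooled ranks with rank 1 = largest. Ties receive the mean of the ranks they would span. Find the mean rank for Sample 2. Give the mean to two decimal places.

Sorted (descending): 57, 57, 54, 47, 41, 40, 40, 40, 28, 23, 18, 18
The 2 values of 57 occupy positions 1–2 → average rank (1+2)/2 = 1.5.
The 3 values of 40 occupy positions 6–8 → average rank 7.
The 2 values of 18 occupy positions 11–12 → average rank (11+12)/2 = 11.5.
Sample 2 values → pooled ranks: 18→11.5, 57→1.5, 40→7, 18→11.5, 57→1.5, 23→10, 40→7
Mean rank = (11.5 + 1.5 + 7 + 11.5 + 1.5 + 10 + 7) / 7 = 7.14

7.14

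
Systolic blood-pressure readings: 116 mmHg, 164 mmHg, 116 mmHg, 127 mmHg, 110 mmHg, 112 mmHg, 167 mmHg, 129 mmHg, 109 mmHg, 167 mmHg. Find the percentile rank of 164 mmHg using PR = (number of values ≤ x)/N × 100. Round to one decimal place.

N = 10.
Strictly below 164: 7. Equal to 164: 1.
PR = 8/10 × 100 = 80.0

80.0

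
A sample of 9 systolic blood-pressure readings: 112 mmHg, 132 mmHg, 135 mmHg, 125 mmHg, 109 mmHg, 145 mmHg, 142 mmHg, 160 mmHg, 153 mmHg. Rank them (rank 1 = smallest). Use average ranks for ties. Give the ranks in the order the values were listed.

2, 4, 5, 3, 1, 7, 6, 9, 8

Sorted (ascending): 109, 112, 125, 132, 135, 142, 145, 153, 160
No ties — each value takes its position as its rank.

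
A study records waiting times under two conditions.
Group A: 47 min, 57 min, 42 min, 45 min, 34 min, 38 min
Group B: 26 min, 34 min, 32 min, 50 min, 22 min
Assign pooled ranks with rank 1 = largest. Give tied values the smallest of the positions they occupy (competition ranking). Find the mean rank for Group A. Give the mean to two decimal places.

Sorted (descending): 57, 50, 47, 45, 42, 38, 34, 34, 32, 26, 22
The 2 values of 34 occupy positions 7–8 → each gets rank 7.
Group A values → pooled ranks: 47→3, 57→1, 42→5, 45→4, 34→7, 38→6
Mean rank = (3 + 1 + 5 + 4 + 7 + 6) / 6 = 4.33

4.33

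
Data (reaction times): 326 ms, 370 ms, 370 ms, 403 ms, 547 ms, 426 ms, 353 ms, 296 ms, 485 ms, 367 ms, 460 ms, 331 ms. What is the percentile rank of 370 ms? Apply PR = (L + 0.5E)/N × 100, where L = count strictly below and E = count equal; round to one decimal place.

N = 12.
Strictly below 370: 5. Equal to 370: 2.
PR = (5 + 0.5·2)/12 × 100 = 50.0

50.0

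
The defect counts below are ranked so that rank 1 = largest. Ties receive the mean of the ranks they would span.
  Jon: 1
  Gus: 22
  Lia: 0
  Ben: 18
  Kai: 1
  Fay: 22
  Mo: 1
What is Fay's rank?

Sorted (descending): 22, 22, 18, 1, 1, 1, 0
The 2 values of 22 occupy positions 1–2 → average rank (1+2)/2 = 1.5.
The 3 values of 1 occupy positions 4–6 → average rank 5.
Fay has value 22 → rank 1.5.

1.5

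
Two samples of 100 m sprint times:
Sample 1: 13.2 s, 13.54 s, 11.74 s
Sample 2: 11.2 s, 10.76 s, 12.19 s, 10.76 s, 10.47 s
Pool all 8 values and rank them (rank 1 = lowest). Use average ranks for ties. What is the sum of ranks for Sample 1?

Sorted (ascending): 10.47, 10.76, 10.76, 11.2, 11.74, 12.19, 13.2, 13.54
The 2 values of 10.76 occupy positions 2–3 → average rank (2+3)/2 = 2.5.
Sample 1 values → pooled ranks: 13.2→7, 13.54→8, 11.74→5
Rank sum = 7 + 8 + 5 = 20

20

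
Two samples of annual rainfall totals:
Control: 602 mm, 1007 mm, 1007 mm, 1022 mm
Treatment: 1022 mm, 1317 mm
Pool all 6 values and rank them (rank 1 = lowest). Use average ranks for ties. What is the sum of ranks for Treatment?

Sorted (ascending): 602, 1007, 1007, 1022, 1022, 1317
The 2 values of 1007 occupy positions 2–3 → average rank (2+3)/2 = 2.5.
The 2 values of 1022 occupy positions 4–5 → average rank (4+5)/2 = 4.5.
Treatment values → pooled ranks: 1022→4.5, 1317→6
Rank sum = 4.5 + 6 = 10.5

10.5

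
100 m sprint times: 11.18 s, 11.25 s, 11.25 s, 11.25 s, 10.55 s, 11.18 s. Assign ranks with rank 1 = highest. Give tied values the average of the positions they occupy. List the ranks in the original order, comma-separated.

4.5, 2, 2, 2, 6, 4.5

Sorted (descending): 11.25, 11.25, 11.25, 11.18, 11.18, 10.55
The 3 values of 11.25 occupy positions 1–3 → average rank 2.
The 2 values of 11.18 occupy positions 4–5 → average rank (4+5)/2 = 4.5.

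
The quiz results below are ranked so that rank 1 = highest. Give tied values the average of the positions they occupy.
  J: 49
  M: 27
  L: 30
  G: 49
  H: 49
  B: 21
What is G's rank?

Sorted (descending): 49, 49, 49, 30, 27, 21
The 3 values of 49 occupy positions 1–3 → average rank 2.
G has value 49 → rank 2.

2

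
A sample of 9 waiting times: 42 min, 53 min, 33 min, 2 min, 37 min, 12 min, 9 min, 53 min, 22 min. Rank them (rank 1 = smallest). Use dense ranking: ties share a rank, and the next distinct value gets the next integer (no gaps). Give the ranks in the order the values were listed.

7, 8, 5, 1, 6, 3, 2, 8, 4

Sorted (ascending): 2, 9, 12, 22, 33, 37, 42, 53, 53
The 2 values of 53 share dense rank 8.
Remaining distinct values take the next consecutive integers.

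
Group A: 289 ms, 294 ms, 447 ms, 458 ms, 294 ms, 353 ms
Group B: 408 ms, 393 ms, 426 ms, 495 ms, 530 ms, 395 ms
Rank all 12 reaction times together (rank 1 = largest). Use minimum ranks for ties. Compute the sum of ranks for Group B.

Sorted (descending): 530, 495, 458, 447, 426, 408, 395, 393, 353, 294, 294, 289
The 2 values of 294 occupy positions 10–11 → each gets rank 10.
Group B values → pooled ranks: 408→6, 393→8, 426→5, 495→2, 530→1, 395→7
Rank sum = 6 + 8 + 5 + 2 + 1 + 7 = 29

29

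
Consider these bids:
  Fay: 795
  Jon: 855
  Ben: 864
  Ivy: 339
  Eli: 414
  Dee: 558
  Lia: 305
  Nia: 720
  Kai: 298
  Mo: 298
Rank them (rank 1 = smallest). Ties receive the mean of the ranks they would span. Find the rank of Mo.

1.5

Sorted (ascending): 298, 298, 305, 339, 414, 558, 720, 795, 855, 864
The 2 values of 298 occupy positions 1–2 → average rank (1+2)/2 = 1.5.
Mo has value 298 → rank 1.5.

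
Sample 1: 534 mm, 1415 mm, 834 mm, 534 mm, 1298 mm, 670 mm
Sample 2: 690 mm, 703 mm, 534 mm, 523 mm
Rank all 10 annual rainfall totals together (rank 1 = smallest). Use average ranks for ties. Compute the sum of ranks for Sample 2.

Sorted (ascending): 523, 534, 534, 534, 670, 690, 703, 834, 1298, 1415
The 3 values of 534 occupy positions 2–4 → average rank 3.
Sample 2 values → pooled ranks: 690→6, 703→7, 534→3, 523→1
Rank sum = 6 + 7 + 3 + 1 = 17

17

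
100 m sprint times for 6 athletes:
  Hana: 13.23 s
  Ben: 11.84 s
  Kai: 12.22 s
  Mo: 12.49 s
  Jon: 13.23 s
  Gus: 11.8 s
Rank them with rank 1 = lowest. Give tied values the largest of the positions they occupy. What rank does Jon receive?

Sorted (ascending): 11.8, 11.84, 12.22, 12.49, 13.23, 13.23
The 2 values of 13.23 occupy positions 5–6 → each gets rank 6.
Jon has value 13.23 s → rank 6.

6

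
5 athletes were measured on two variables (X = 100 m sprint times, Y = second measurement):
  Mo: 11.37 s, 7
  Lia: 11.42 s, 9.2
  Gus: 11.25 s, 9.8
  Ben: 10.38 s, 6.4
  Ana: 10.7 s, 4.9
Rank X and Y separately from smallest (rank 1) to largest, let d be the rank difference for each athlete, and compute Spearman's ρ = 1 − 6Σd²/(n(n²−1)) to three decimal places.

Ranks of variable 1: 4, 5, 3, 1, 2
Ranks of variable 2: 3, 4, 5, 2, 1
d = r₁ − r₂: 1, 1, -2, -1, 1
d²: 1, 1, 4, 1, 1; Σd² = 8
ρ = 1 − 6·8/(5·24) = 1 − 48/120 = 0.600

0.600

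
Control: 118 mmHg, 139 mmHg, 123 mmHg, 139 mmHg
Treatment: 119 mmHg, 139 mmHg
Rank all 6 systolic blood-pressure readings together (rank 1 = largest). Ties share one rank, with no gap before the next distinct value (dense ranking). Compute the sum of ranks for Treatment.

Sorted (descending): 139, 139, 139, 123, 119, 118
The 3 values of 139 share dense rank 1.
Remaining distinct values take the next consecutive integers.
Treatment values → pooled ranks: 119→3, 139→1
Rank sum = 3 + 1 = 4

4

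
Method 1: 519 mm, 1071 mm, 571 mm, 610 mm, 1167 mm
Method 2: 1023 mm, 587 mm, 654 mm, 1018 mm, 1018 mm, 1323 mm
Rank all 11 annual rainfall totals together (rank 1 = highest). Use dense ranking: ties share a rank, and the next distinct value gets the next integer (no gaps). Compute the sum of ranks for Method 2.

29

Sorted (descending): 1323, 1167, 1071, 1023, 1018, 1018, 654, 610, 587, 571, 519
The 2 values of 1018 share dense rank 5.
Remaining distinct values take the next consecutive integers.
Method 2 values → pooled ranks: 1023→4, 587→8, 654→6, 1018→5, 1018→5, 1323→1
Rank sum = 4 + 8 + 6 + 5 + 5 + 1 = 29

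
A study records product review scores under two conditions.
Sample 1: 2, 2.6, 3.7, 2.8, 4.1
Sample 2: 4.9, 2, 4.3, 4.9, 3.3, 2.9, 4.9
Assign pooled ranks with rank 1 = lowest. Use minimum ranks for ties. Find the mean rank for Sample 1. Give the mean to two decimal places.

4.60

Sorted (ascending): 2, 2, 2.6, 2.8, 2.9, 3.3, 3.7, 4.1, 4.3, 4.9, 4.9, 4.9
The 2 values of 2 occupy positions 1–2 → each gets rank 1.
The 3 values of 4.9 occupy positions 10–12 → each gets rank 10.
Sample 1 values → pooled ranks: 2→1, 2.6→3, 3.7→7, 2.8→4, 4.1→8
Mean rank = (1 + 3 + 7 + 4 + 8) / 5 = 4.60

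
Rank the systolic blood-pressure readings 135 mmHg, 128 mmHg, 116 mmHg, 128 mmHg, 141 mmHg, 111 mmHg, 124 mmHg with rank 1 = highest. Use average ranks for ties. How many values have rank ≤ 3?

2

Sorted (descending): 141, 135, 128, 128, 124, 116, 111
The 2 values of 128 occupy positions 3–4 → average rank (3+4)/2 = 3.5.
Ranks ≤ 3: {1, 2} → 2 values.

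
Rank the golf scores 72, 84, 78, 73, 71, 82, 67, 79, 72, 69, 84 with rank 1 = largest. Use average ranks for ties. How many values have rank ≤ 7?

Sorted (descending): 84, 84, 82, 79, 78, 73, 72, 72, 71, 69, 67
The 2 values of 84 occupy positions 1–2 → average rank (1+2)/2 = 1.5.
The 2 values of 72 occupy positions 7–8 → average rank (7+8)/2 = 7.5.
Ranks ≤ 7: {1.5, 1.5, 3, 4, 5, 6} → 6 values.

6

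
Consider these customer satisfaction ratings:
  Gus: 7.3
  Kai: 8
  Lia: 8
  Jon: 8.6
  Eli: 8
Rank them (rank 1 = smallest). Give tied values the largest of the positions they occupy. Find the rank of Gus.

Sorted (ascending): 7.3, 8, 8, 8, 8.6
The 3 values of 8 occupy positions 2–4 → each gets rank 4.
Gus has value 7.3 → rank 1.

1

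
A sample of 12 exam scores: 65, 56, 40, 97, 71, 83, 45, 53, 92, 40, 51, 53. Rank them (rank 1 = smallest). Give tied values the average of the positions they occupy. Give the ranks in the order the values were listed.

Sorted (ascending): 40, 40, 45, 51, 53, 53, 56, 65, 71, 83, 92, 97
The 2 values of 40 occupy positions 1–2 → average rank (1+2)/2 = 1.5.
The 2 values of 53 occupy positions 5–6 → average rank (5+6)/2 = 5.5.

8, 7, 1.5, 12, 9, 10, 3, 5.5, 11, 1.5, 4, 5.5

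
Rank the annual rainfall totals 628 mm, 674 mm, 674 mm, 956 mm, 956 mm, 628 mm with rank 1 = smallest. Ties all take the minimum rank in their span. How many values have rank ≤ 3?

4

Sorted (ascending): 628, 628, 674, 674, 956, 956
The 2 values of 628 occupy positions 1–2 → each gets rank 1.
The 2 values of 674 occupy positions 3–4 → each gets rank 3.
The 2 values of 956 occupy positions 5–6 → each gets rank 5.
Ranks ≤ 3: {1, 1, 3, 3} → 4 values.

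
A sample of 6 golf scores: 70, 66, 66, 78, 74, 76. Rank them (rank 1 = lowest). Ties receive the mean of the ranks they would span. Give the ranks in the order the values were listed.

Sorted (ascending): 66, 66, 70, 74, 76, 78
The 2 values of 66 occupy positions 1–2 → average rank (1+2)/2 = 1.5.

3, 1.5, 1.5, 6, 4, 5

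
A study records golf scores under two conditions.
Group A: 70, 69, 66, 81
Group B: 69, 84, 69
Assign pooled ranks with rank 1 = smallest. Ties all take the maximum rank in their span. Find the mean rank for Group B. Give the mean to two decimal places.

5.00

Sorted (ascending): 66, 69, 69, 69, 70, 81, 84
The 3 values of 69 occupy positions 2–4 → each gets rank 4.
Group B values → pooled ranks: 69→4, 84→7, 69→4
Mean rank = (4 + 7 + 4) / 3 = 5.00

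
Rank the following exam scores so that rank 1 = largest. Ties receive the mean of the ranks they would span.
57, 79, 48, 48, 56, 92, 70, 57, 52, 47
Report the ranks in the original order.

Sorted (descending): 92, 79, 70, 57, 57, 56, 52, 48, 48, 47
The 2 values of 57 occupy positions 4–5 → average rank (4+5)/2 = 4.5.
The 2 values of 48 occupy positions 8–9 → average rank (8+9)/2 = 8.5.

4.5, 2, 8.5, 8.5, 6, 1, 3, 4.5, 7, 10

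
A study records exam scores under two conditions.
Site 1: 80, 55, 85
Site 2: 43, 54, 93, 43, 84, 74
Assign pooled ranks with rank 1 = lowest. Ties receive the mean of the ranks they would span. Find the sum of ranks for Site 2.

Sorted (ascending): 43, 43, 54, 55, 74, 80, 84, 85, 93
The 2 values of 43 occupy positions 1–2 → average rank (1+2)/2 = 1.5.
Site 2 values → pooled ranks: 43→1.5, 54→3, 93→9, 43→1.5, 84→7, 74→5
Rank sum = 1.5 + 3 + 9 + 1.5 + 7 + 5 = 27

27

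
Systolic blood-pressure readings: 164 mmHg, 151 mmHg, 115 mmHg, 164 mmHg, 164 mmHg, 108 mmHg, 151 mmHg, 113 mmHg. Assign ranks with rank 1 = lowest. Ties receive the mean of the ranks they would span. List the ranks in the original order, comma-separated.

Sorted (ascending): 108, 113, 115, 151, 151, 164, 164, 164
The 2 values of 151 occupy positions 4–5 → average rank (4+5)/2 = 4.5.
The 3 values of 164 occupy positions 6–8 → average rank 7.

7, 4.5, 3, 7, 7, 1, 4.5, 2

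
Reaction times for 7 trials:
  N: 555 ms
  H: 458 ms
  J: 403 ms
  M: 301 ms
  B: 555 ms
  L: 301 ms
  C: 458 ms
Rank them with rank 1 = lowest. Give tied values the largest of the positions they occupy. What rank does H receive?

Sorted (ascending): 301, 301, 403, 458, 458, 555, 555
The 2 values of 301 occupy positions 1–2 → each gets rank 2.
The 2 values of 458 occupy positions 4–5 → each gets rank 5.
The 2 values of 555 occupy positions 6–7 → each gets rank 7.
H has value 458 ms → rank 5.

5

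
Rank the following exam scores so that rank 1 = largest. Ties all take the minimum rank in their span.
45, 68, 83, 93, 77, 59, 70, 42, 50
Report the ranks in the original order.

8, 5, 2, 1, 3, 6, 4, 9, 7

Sorted (descending): 93, 83, 77, 70, 68, 59, 50, 45, 42
No ties — each value takes its position as its rank.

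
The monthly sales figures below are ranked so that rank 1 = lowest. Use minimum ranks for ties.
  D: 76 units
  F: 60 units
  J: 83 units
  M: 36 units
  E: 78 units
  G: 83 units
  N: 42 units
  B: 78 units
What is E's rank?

5

Sorted (ascending): 36, 42, 60, 76, 78, 78, 83, 83
The 2 values of 78 occupy positions 5–6 → each gets rank 5.
The 2 values of 83 occupy positions 7–8 → each gets rank 7.
E has value 78 units → rank 5.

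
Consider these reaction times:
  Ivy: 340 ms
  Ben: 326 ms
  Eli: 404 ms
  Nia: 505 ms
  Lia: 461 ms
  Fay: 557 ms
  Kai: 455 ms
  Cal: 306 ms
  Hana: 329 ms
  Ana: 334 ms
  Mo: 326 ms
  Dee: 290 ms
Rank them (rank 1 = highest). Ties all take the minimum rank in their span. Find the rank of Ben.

9

Sorted (descending): 557, 505, 461, 455, 404, 340, 334, 329, 326, 326, 306, 290
The 2 values of 326 occupy positions 9–10 → each gets rank 9.
Ben has value 326 ms → rank 9.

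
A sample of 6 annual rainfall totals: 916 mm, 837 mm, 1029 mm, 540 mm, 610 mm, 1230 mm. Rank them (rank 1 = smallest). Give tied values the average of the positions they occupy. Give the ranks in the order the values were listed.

4, 3, 5, 1, 2, 6

Sorted (ascending): 540, 610, 837, 916, 1029, 1230
No ties — each value takes its position as its rank.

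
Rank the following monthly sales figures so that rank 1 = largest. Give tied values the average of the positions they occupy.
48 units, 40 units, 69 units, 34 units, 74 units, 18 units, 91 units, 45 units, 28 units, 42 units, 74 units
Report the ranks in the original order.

5, 8, 4, 9, 2.5, 11, 1, 6, 10, 7, 2.5

Sorted (descending): 91, 74, 74, 69, 48, 45, 42, 40, 34, 28, 18
The 2 values of 74 occupy positions 2–3 → average rank (2+3)/2 = 2.5.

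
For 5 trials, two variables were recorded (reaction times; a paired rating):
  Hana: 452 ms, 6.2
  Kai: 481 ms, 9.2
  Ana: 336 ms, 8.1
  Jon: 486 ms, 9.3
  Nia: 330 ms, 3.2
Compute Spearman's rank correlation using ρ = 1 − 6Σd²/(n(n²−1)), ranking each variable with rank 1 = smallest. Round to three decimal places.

0.900

Ranks of variable 1: 3, 4, 2, 5, 1
Ranks of variable 2: 2, 4, 3, 5, 1
d = r₁ − r₂: 1, 0, -1, 0, 0
d²: 1, 0, 1, 0, 0; Σd² = 2
ρ = 1 − 6·2/(5·24) = 1 − 12/120 = 0.900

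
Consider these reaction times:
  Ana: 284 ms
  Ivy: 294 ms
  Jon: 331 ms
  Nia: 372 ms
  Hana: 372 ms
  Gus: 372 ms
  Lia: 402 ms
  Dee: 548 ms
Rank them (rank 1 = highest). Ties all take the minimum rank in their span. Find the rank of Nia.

Sorted (descending): 548, 402, 372, 372, 372, 331, 294, 284
The 3 values of 372 occupy positions 3–5 → each gets rank 3.
Nia has value 372 ms → rank 3.

3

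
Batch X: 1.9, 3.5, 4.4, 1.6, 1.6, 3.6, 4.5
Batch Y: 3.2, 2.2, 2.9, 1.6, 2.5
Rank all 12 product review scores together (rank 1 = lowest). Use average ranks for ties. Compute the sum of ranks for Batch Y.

Sorted (ascending): 1.6, 1.6, 1.6, 1.9, 2.2, 2.5, 2.9, 3.2, 3.5, 3.6, 4.4, 4.5
The 3 values of 1.6 occupy positions 1–3 → average rank 2.
Batch Y values → pooled ranks: 3.2→8, 2.2→5, 2.9→7, 1.6→2, 2.5→6
Rank sum = 8 + 5 + 7 + 2 + 6 = 28

28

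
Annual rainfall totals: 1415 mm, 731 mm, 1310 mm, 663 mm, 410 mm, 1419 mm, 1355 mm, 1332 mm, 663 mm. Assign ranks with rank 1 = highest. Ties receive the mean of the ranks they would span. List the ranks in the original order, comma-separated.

2, 6, 5, 7.5, 9, 1, 3, 4, 7.5

Sorted (descending): 1419, 1415, 1355, 1332, 1310, 731, 663, 663, 410
The 2 values of 663 occupy positions 7–8 → average rank (7+8)/2 = 7.5.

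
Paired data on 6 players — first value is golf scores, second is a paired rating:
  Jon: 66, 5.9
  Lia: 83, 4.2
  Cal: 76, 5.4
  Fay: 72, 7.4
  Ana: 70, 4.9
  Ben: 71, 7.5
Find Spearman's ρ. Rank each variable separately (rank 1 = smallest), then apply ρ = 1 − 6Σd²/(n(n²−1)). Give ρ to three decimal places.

Ranks of variable 1: 1, 6, 5, 4, 2, 3
Ranks of variable 2: 4, 1, 3, 5, 2, 6
d = r₁ − r₂: -3, 5, 2, -1, 0, -3
d²: 9, 25, 4, 1, 0, 9; Σd² = 48
ρ = 1 − 6·48/(6·35) = 1 − 288/210 = -0.371

-0.371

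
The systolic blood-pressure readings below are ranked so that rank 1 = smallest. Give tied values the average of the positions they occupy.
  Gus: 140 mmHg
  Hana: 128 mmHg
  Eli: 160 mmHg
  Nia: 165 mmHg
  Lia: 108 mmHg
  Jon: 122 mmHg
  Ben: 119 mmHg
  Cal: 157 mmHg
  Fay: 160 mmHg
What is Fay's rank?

Sorted (ascending): 108, 119, 122, 128, 140, 157, 160, 160, 165
The 2 values of 160 occupy positions 7–8 → average rank (7+8)/2 = 7.5.
Fay has value 160 mmHg → rank 7.5.

7.5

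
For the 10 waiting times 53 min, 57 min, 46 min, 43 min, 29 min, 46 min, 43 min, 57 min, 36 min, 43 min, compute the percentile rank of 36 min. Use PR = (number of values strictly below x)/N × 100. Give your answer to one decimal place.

N = 10.
Strictly below 36: 1. Equal to 36: 1.
PR = 1/10 × 100 = 10.0

10.0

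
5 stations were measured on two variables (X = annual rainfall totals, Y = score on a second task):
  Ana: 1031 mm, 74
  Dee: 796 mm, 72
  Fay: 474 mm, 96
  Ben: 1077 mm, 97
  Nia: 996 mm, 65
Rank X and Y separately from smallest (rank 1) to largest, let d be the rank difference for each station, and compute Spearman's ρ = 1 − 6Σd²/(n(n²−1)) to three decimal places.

0.300

Ranks of variable 1: 4, 2, 1, 5, 3
Ranks of variable 2: 3, 2, 4, 5, 1
d = r₁ − r₂: 1, 0, -3, 0, 2
d²: 1, 0, 9, 0, 4; Σd² = 14
ρ = 1 − 6·14/(5·24) = 1 − 84/120 = 0.300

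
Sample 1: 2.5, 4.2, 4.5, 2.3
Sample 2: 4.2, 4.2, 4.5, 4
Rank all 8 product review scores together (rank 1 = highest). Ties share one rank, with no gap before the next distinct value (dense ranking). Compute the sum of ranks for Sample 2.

8

Sorted (descending): 4.5, 4.5, 4.2, 4.2, 4.2, 4, 2.5, 2.3
The 2 values of 4.5 share dense rank 1.
The 3 values of 4.2 share dense rank 2.
Remaining distinct values take the next consecutive integers.
Sample 2 values → pooled ranks: 4.2→2, 4.2→2, 4.5→1, 4→3
Rank sum = 2 + 2 + 1 + 3 = 8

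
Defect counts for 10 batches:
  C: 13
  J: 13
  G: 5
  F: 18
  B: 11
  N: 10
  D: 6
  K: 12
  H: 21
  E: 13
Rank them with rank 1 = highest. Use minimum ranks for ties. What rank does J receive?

Sorted (descending): 21, 18, 13, 13, 13, 12, 11, 10, 6, 5
The 3 values of 13 occupy positions 3–5 → each gets rank 3.
J has value 13 → rank 3.

3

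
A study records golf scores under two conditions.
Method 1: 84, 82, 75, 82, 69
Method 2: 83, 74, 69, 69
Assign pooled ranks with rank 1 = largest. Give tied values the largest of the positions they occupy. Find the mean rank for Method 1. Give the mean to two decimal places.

Sorted (descending): 84, 83, 82, 82, 75, 74, 69, 69, 69
The 2 values of 82 occupy positions 3–4 → each gets rank 4.
The 3 values of 69 occupy positions 7–9 → each gets rank 9.
Method 1 values → pooled ranks: 84→1, 82→4, 75→5, 82→4, 69→9
Mean rank = (1 + 4 + 5 + 4 + 9) / 5 = 4.60

4.60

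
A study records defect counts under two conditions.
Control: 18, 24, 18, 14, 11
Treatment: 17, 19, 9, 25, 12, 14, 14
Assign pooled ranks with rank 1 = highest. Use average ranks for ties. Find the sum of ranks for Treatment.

Sorted (descending): 25, 24, 19, 18, 18, 17, 14, 14, 14, 12, 11, 9
The 2 values of 18 occupy positions 4–5 → average rank (4+5)/2 = 4.5.
The 3 values of 14 occupy positions 7–9 → average rank 8.
Treatment values → pooled ranks: 17→6, 19→3, 9→12, 25→1, 12→10, 14→8, 14→8
Rank sum = 6 + 3 + 12 + 1 + 10 + 8 + 8 = 48

48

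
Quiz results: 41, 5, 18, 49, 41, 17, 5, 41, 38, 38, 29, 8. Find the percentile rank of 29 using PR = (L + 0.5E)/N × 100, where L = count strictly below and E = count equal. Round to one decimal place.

N = 12.
Strictly below 29: 5. Equal to 29: 1.
PR = (5 + 0.5·1)/12 × 100 = 45.8

45.8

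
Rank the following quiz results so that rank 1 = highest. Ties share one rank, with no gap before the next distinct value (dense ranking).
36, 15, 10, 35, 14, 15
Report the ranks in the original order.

Sorted (descending): 36, 35, 15, 15, 14, 10
The 2 values of 15 share dense rank 3.
Remaining distinct values take the next consecutive integers.

1, 3, 5, 2, 4, 3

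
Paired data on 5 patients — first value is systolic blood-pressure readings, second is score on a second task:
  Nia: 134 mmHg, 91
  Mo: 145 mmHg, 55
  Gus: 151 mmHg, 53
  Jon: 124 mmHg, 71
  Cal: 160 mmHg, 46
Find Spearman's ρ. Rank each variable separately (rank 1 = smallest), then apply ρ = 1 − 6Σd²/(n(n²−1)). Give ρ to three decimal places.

Ranks of variable 1: 2, 3, 4, 1, 5
Ranks of variable 2: 5, 3, 2, 4, 1
d = r₁ − r₂: -3, 0, 2, -3, 4
d²: 9, 0, 4, 9, 16; Σd² = 38
ρ = 1 − 6·38/(5·24) = 1 − 228/120 = -0.900

-0.900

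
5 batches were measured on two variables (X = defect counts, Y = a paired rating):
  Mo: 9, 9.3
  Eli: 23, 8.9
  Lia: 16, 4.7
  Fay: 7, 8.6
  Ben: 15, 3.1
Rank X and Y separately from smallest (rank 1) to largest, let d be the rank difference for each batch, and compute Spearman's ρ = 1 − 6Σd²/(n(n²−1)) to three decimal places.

-0.100

Ranks of variable 1: 2, 5, 4, 1, 3
Ranks of variable 2: 5, 4, 2, 3, 1
d = r₁ − r₂: -3, 1, 2, -2, 2
d²: 9, 1, 4, 4, 4; Σd² = 22
ρ = 1 − 6·22/(5·24) = 1 − 132/120 = -0.100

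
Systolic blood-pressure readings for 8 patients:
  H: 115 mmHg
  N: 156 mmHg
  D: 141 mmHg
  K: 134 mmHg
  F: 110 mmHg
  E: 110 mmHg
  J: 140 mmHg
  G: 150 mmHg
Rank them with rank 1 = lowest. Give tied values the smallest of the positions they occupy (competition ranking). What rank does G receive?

Sorted (ascending): 110, 110, 115, 134, 140, 141, 150, 156
The 2 values of 110 occupy positions 1–2 → each gets rank 1.
G has value 150 mmHg → rank 7.

7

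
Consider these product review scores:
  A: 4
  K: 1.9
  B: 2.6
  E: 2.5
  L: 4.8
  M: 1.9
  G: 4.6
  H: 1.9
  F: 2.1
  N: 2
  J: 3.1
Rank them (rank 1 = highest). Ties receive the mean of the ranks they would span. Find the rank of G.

2

Sorted (descending): 4.8, 4.6, 4, 3.1, 2.6, 2.5, 2.1, 2, 1.9, 1.9, 1.9
The 3 values of 1.9 occupy positions 9–11 → average rank 10.
G has value 4.6 → rank 2.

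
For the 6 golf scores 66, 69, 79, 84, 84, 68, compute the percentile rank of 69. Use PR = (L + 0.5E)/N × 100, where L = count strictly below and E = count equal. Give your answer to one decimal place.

N = 6.
Strictly below 69: 2. Equal to 69: 1.
PR = (2 + 0.5·1)/6 × 100 = 41.7

41.7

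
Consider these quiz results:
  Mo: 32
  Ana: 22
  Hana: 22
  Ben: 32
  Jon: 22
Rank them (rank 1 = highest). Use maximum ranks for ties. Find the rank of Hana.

Sorted (descending): 32, 32, 22, 22, 22
The 2 values of 32 occupy positions 1–2 → each gets rank 2.
The 3 values of 22 occupy positions 3–5 → each gets rank 5.
Hana has value 22 → rank 5.

5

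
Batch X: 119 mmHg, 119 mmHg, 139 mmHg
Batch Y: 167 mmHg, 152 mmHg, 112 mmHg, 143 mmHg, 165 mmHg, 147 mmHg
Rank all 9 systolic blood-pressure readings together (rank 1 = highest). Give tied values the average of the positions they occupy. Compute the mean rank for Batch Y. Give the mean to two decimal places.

4.00

Sorted (descending): 167, 165, 152, 147, 143, 139, 119, 119, 112
The 2 values of 119 occupy positions 7–8 → average rank (7+8)/2 = 7.5.
Batch Y values → pooled ranks: 167→1, 152→3, 112→9, 143→5, 165→2, 147→4
Mean rank = (1 + 3 + 9 + 5 + 2 + 4) / 6 = 4.00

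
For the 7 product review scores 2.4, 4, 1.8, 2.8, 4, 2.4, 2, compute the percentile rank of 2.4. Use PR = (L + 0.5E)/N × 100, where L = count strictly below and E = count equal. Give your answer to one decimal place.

42.9

N = 7.
Strictly below 2.4: 2. Equal to 2.4: 2.
PR = (2 + 0.5·2)/7 × 100 = 42.9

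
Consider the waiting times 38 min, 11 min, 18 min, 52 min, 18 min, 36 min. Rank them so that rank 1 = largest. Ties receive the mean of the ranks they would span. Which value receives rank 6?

11

Sorted (descending): 52, 38, 36, 18, 18, 11
The 2 values of 18 occupy positions 4–5 → average rank (4+5)/2 = 4.5.
Rank 6 → value 11.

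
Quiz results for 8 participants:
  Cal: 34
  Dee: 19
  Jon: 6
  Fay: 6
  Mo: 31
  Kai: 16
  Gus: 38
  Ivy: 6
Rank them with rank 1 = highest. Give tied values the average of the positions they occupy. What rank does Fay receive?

7

Sorted (descending): 38, 34, 31, 19, 16, 6, 6, 6
The 3 values of 6 occupy positions 6–8 → average rank 7.
Fay has value 6 → rank 7.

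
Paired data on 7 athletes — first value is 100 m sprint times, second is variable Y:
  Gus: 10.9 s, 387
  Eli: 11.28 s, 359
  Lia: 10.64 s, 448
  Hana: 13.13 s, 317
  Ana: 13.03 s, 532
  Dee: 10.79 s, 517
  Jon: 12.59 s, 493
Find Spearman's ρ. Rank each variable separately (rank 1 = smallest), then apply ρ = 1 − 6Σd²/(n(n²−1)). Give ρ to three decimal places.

Ranks of variable 1: 3, 4, 1, 7, 6, 2, 5
Ranks of variable 2: 3, 2, 4, 1, 7, 6, 5
d = r₁ − r₂: 0, 2, -3, 6, -1, -4, 0
d²: 0, 4, 9, 36, 1, 16, 0; Σd² = 66
ρ = 1 − 6·66/(7·48) = 1 − 396/336 = -0.179

-0.179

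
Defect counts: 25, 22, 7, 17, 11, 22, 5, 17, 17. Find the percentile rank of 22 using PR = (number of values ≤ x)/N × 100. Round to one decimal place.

N = 9.
Strictly below 22: 6. Equal to 22: 2.
PR = 8/9 × 100 = 88.9

88.9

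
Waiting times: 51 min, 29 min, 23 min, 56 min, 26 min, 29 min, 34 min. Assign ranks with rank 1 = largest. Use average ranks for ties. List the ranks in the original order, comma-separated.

Sorted (descending): 56, 51, 34, 29, 29, 26, 23
The 2 values of 29 occupy positions 4–5 → average rank (4+5)/2 = 4.5.

2, 4.5, 7, 1, 6, 4.5, 3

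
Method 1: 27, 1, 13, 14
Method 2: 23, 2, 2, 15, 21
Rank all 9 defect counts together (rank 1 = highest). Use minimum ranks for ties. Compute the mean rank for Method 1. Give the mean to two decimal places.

5.25

Sorted (descending): 27, 23, 21, 15, 14, 13, 2, 2, 1
The 2 values of 2 occupy positions 7–8 → each gets rank 7.
Method 1 values → pooled ranks: 27→1, 1→9, 13→6, 14→5
Mean rank = (1 + 9 + 6 + 5) / 4 = 5.25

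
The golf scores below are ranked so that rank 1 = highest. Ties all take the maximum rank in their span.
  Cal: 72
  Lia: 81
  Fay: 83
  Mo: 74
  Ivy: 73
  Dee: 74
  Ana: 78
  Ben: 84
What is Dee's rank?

6

Sorted (descending): 84, 83, 81, 78, 74, 74, 73, 72
The 2 values of 74 occupy positions 5–6 → each gets rank 6.
Dee has value 74 → rank 6.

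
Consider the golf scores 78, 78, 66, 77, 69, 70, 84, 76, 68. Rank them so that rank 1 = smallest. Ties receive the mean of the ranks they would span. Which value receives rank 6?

Sorted (ascending): 66, 68, 69, 70, 76, 77, 78, 78, 84
The 2 values of 78 occupy positions 7–8 → average rank (7+8)/2 = 7.5.
Rank 6 → value 77.

77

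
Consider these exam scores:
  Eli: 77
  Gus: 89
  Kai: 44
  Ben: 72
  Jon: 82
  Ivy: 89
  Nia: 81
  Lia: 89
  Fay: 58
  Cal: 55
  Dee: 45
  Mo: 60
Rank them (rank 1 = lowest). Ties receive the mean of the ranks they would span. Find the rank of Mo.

Sorted (ascending): 44, 45, 55, 58, 60, 72, 77, 81, 82, 89, 89, 89
The 3 values of 89 occupy positions 10–12 → average rank 11.
Mo has value 60 → rank 5.

5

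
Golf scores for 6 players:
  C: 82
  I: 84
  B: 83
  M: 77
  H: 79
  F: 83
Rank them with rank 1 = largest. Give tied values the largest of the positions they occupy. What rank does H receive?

5

Sorted (descending): 84, 83, 83, 82, 79, 77
The 2 values of 83 occupy positions 2–3 → each gets rank 3.
H has value 79 → rank 5.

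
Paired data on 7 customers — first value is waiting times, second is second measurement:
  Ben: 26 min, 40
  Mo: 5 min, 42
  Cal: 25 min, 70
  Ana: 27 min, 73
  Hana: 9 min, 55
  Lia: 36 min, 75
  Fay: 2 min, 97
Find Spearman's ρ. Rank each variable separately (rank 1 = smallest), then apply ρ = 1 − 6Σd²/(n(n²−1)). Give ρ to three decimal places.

Ranks of variable 1: 5, 2, 4, 6, 3, 7, 1
Ranks of variable 2: 1, 2, 4, 5, 3, 6, 7
d = r₁ − r₂: 4, 0, 0, 1, 0, 1, -6
d²: 16, 0, 0, 1, 0, 1, 36; Σd² = 54
ρ = 1 − 6·54/(7·48) = 1 − 324/336 = 0.036

0.036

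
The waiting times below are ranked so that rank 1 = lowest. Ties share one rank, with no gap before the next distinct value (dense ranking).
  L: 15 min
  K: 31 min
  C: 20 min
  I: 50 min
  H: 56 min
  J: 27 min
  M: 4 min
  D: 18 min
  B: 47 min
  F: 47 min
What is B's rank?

7

Sorted (ascending): 4, 15, 18, 20, 27, 31, 47, 47, 50, 56
The 2 values of 47 share dense rank 7.
Remaining distinct values take the next consecutive integers.
B has value 47 min → rank 7.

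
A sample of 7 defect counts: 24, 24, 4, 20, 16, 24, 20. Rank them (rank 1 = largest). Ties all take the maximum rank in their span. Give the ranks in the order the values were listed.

3, 3, 7, 5, 6, 3, 5

Sorted (descending): 24, 24, 24, 20, 20, 16, 4
The 3 values of 24 occupy positions 1–3 → each gets rank 3.
The 2 values of 20 occupy positions 4–5 → each gets rank 5.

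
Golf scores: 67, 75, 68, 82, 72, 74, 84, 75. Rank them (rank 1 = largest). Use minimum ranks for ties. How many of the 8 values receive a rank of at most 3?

4

Sorted (descending): 84, 82, 75, 75, 74, 72, 68, 67
The 2 values of 75 occupy positions 3–4 → each gets rank 3.
Ranks ≤ 3: {1, 2, 3, 3} → 4 values.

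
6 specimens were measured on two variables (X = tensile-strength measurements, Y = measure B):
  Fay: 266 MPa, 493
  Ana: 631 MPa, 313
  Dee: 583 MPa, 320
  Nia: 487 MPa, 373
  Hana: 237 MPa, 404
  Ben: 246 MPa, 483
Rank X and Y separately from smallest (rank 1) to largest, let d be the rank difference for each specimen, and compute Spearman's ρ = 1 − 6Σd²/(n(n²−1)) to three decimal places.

-0.771

Ranks of variable 1: 3, 6, 5, 4, 1, 2
Ranks of variable 2: 6, 1, 2, 3, 4, 5
d = r₁ − r₂: -3, 5, 3, 1, -3, -3
d²: 9, 25, 9, 1, 9, 9; Σd² = 62
ρ = 1 − 6·62/(6·35) = 1 − 372/210 = -0.771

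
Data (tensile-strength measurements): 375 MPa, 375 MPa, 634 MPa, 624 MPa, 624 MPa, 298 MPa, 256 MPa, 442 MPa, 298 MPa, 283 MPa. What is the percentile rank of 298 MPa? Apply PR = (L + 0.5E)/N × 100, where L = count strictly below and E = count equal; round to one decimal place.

30.0

N = 10.
Strictly below 298: 2. Equal to 298: 2.
PR = (2 + 0.5·2)/10 × 100 = 30.0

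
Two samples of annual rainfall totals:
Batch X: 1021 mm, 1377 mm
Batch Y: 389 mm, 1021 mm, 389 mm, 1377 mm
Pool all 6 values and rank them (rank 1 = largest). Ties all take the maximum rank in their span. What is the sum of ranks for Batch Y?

Sorted (descending): 1377, 1377, 1021, 1021, 389, 389
The 2 values of 1377 occupy positions 1–2 → each gets rank 2.
The 2 values of 1021 occupy positions 3–4 → each gets rank 4.
The 2 values of 389 occupy positions 5–6 → each gets rank 6.
Batch Y values → pooled ranks: 389→6, 1021→4, 389→6, 1377→2
Rank sum = 6 + 4 + 6 + 2 = 18

18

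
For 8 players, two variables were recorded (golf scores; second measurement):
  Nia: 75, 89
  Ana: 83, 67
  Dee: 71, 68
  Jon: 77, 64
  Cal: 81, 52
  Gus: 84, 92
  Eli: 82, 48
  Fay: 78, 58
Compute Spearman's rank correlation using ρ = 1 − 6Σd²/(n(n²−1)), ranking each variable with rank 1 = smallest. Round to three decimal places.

-0.071

Ranks of variable 1: 2, 7, 1, 3, 5, 8, 6, 4
Ranks of variable 2: 7, 5, 6, 4, 2, 8, 1, 3
d = r₁ − r₂: -5, 2, -5, -1, 3, 0, 5, 1
d²: 25, 4, 25, 1, 9, 0, 25, 1; Σd² = 90
ρ = 1 − 6·90/(8·63) = 1 − 540/504 = -0.071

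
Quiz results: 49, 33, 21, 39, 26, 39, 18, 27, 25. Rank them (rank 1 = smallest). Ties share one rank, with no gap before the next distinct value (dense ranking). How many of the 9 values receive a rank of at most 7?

Sorted (ascending): 18, 21, 25, 26, 27, 33, 39, 39, 49
The 2 values of 39 share dense rank 7.
Remaining distinct values take the next consecutive integers.
Ranks ≤ 7: {1, 2, 3, 4, 5, 6, 7, 7} → 8 values.

8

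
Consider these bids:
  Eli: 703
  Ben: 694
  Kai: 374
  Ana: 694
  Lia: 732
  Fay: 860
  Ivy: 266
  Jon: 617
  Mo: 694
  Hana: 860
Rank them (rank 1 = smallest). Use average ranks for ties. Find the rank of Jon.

3

Sorted (ascending): 266, 374, 617, 694, 694, 694, 703, 732, 860, 860
The 3 values of 694 occupy positions 4–6 → average rank 5.
The 2 values of 860 occupy positions 9–10 → average rank (9+10)/2 = 9.5.
Jon has value 617 → rank 3.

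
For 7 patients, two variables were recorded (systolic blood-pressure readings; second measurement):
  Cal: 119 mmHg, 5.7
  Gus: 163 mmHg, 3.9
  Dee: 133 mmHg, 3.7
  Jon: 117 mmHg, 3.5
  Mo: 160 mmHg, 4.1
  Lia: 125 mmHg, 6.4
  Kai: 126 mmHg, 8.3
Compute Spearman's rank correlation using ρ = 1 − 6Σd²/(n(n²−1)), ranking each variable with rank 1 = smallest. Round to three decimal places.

Ranks of variable 1: 2, 7, 5, 1, 6, 3, 4
Ranks of variable 2: 5, 3, 2, 1, 4, 6, 7
d = r₁ − r₂: -3, 4, 3, 0, 2, -3, -3
d²: 9, 16, 9, 0, 4, 9, 9; Σd² = 56
ρ = 1 − 6·56/(7·48) = 1 − 336/336 = 0.000

0.000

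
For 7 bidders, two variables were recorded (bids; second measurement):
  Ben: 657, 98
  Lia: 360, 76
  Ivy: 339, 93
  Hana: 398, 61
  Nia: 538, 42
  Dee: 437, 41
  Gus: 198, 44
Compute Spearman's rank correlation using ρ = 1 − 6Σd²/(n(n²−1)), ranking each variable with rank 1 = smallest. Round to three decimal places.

Ranks of variable 1: 7, 3, 2, 4, 6, 5, 1
Ranks of variable 2: 7, 5, 6, 4, 2, 1, 3
d = r₁ − r₂: 0, -2, -4, 0, 4, 4, -2
d²: 0, 4, 16, 0, 16, 16, 4; Σd² = 56
ρ = 1 − 6·56/(7·48) = 1 − 336/336 = 0.000

0.000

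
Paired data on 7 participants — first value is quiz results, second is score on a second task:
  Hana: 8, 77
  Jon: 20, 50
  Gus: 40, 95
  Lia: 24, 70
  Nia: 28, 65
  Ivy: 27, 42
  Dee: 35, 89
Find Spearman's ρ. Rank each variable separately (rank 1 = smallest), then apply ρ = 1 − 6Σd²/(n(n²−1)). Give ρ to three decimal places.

0.464

Ranks of variable 1: 1, 2, 7, 3, 5, 4, 6
Ranks of variable 2: 5, 2, 7, 4, 3, 1, 6
d = r₁ − r₂: -4, 0, 0, -1, 2, 3, 0
d²: 16, 0, 0, 1, 4, 9, 0; Σd² = 30
ρ = 1 − 6·30/(7·48) = 1 − 180/336 = 0.464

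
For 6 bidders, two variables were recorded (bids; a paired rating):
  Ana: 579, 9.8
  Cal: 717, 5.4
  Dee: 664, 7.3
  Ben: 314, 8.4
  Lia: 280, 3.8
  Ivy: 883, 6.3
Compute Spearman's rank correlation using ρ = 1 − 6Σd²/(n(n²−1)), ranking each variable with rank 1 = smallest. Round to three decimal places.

Ranks of variable 1: 3, 5, 4, 2, 1, 6
Ranks of variable 2: 6, 2, 4, 5, 1, 3
d = r₁ − r₂: -3, 3, 0, -3, 0, 3
d²: 9, 9, 0, 9, 0, 9; Σd² = 36
ρ = 1 − 6·36/(6·35) = 1 − 216/210 = -0.029

-0.029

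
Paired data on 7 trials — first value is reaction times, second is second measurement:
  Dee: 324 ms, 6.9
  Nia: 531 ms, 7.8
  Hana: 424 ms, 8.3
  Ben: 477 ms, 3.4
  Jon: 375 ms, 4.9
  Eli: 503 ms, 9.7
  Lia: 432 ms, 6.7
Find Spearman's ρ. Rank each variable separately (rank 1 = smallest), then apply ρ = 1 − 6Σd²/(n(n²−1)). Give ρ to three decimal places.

0.286

Ranks of variable 1: 1, 7, 3, 5, 2, 6, 4
Ranks of variable 2: 4, 5, 6, 1, 2, 7, 3
d = r₁ − r₂: -3, 2, -3, 4, 0, -1, 1
d²: 9, 4, 9, 16, 0, 1, 1; Σd² = 40
ρ = 1 − 6·40/(7·48) = 1 − 240/336 = 0.286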